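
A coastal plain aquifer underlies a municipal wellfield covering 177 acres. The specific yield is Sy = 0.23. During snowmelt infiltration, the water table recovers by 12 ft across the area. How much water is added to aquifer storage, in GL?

A = 177 acres = 7.163 × 10^5 m²
Δh = 12 ft = 3.658 m
ΔV = Sy × A × Δh = 0.23 × 7.163 × 10^5 m² × 3.658 m = 6.026 × 10^5 m³
ΔV = 6.026 × 10^5 m³ = 0.6026 GL

ΔV ≈ 0.603 GL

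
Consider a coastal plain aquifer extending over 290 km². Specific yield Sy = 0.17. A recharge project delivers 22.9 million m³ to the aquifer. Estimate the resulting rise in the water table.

Δh ≈ 0.465 m

A = 290 km² = 2.9 × 10^8 m²
ΔV = 22.9 million m³ = 2.29 × 10^7 m³
Δh = ΔV / (Sy × A) = 2.29 × 10^7 m³ / (0.17 × 2.9 × 10^8 m²) = 0.4645 m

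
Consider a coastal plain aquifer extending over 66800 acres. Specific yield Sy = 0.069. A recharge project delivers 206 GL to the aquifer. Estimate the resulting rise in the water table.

Δh ≈ 11 m

A = 66800 acres = 2.703 × 10^8 m²
ΔV = 206 GL = 2.06 × 10^8 m³
Δh = ΔV / (Sy × A) = 2.06 × 10^8 m³ / (0.069 × 2.703 × 10^8 m²) = 11.04 m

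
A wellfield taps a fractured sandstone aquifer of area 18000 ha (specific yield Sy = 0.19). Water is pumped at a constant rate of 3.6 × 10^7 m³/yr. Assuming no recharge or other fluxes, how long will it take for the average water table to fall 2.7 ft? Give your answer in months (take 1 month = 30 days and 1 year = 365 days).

t ≈ 9.51 months

A = 18000 ha = 1.8 × 10^8 m²
Δh = 2.7 ft = 0.823 m
ΔV = Sy × A × Δh = 0.19 × 1.8 × 10^8 × 0.823 = 2.815 × 10^7 m³
Q = 3.6 × 10^7 m³/yr = 98630 m³/d
t = ΔV / Q = 2.815 × 10^7 m³ / 98630 m³/d = 285.4 d
t = 285.4 d ≈ 9.512 months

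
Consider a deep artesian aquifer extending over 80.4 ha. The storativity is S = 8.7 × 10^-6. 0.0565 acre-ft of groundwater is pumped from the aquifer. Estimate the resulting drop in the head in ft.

A = 80.4 ha = 8.04 × 10^5 m²
ΔV = 0.0565 acre-ft = 69.69 m³
Δh = ΔV / (S × A) = 69.69 m³ / (8.7 × 10^-6 × 8.04 × 10^5 m²) = 9.963 m
Δh = 9.963 m = 32.69 ft

Δh ≈ 32.7 ft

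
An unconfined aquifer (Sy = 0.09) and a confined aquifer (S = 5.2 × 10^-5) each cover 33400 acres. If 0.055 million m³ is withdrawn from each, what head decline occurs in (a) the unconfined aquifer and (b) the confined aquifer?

A = 33400 acres = 1.352 × 10^8 m²
ΔV = 0.055 million m³ = 55000 m³
Unconfined: Δh_u = ΔV/(Sy·A) = 55000/(0.09 × 1.352 × 10^8) = 0.004521 m
Confined: Δh_c = ΔV/(S·A) = 55000/(5.2 × 10^-5 × 1.352 × 10^8) = 7.825 m

Δh_u ≈ 0.00452 m; Δh_c ≈ 7.83 m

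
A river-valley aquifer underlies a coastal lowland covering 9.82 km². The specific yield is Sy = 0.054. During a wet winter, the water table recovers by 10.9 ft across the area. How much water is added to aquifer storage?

ΔV ≈ 1.76 × 10^6 m³

A = 9.82 km² = 9.82 × 10^6 m²
Δh = 10.9 ft = 3.322 m
ΔV = Sy × A × Δh = 0.054 × 9.82 × 10^6 m² × 3.322 m = 1.762 × 10^6 m³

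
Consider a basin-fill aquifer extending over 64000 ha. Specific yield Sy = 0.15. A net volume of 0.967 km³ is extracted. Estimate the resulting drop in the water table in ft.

Δh ≈ 33 ft

A = 64000 ha = 6.4 × 10^8 m²
ΔV = 0.967 km³ = 9.67 × 10^8 m³
Δh = ΔV / (Sy × A) = 9.67 × 10^8 m³ / (0.15 × 6.4 × 10^8 m²) = 10.07 m
Δh = 10.07 m = 33.05 ft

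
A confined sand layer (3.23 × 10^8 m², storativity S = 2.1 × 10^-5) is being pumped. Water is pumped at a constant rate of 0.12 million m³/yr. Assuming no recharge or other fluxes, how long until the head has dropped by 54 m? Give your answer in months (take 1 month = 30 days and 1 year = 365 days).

t ≈ 37.1 months

ΔV = S × A × Δh = 2.1 × 10^-5 × 3.23 × 10^8 × 54 = 3.663 × 10^5 m³
Q = 0.12 million m³/yr = 328.8 m³/d
t = ΔV / Q = 3.663 × 10^5 m³ / 328.8 m³/d = 1114 d
t = 1114 d ≈ 37.14 months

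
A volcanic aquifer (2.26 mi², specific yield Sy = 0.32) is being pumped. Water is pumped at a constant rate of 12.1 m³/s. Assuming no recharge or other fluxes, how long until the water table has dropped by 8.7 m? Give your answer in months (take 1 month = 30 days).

t ≈ 0.52 months

A = 2.26 mi² = 5.853 × 10^6 m²
ΔV = Sy × A × Δh = 0.32 × 5.853 × 10^6 × 8.7 = 1.63 × 10^7 m³
Q = 12.1 m³/s = 1.045 × 10^6 m³/d
t = ΔV / Q = 1.63 × 10^7 m³ / 1.045 × 10^6 m³/d = 15.59 d
t = 15.59 d ≈ 0.5196 months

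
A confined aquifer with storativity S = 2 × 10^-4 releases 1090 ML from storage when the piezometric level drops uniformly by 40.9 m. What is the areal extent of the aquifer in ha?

ΔV = 1090 ML = 1.09 × 10^6 m³
A = ΔV / (S × Δh) = 1.09 × 10^6 / (2 × 10^-4 × 40.9) = 1.333 × 10^8 m²
A = 1.333 × 10^8 m² = 13330 ha

A ≈ 13300 ha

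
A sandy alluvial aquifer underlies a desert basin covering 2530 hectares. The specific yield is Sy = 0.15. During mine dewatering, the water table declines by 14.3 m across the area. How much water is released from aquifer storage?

A = 2530 hectares = 2.53 × 10^7 m²
ΔV = Sy × A × Δh = 0.15 × 2.53 × 10^7 m² × 14.3 m = 5.427 × 10^7 m³

ΔV ≈ 5.43 × 10^7 m³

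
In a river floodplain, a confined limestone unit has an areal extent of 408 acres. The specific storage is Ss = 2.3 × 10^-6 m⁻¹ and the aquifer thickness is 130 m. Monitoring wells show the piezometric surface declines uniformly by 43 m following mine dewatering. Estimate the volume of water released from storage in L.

S = Ss × b = 2.3 × 10^-6 m⁻¹ × 130 m = 2.99 × 10^-4
A = 408 acres = 1.651 × 10^6 m²
ΔV = S × A × Δh = 2.99 × 10^-4 × 1.651 × 10^6 m² × 43 m = 21230 m³
ΔV = 21230 m³ = 2.123 × 10^7 L

ΔV ≈ 2.12 × 10^7 L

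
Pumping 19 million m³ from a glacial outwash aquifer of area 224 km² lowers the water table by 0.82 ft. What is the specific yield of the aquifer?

Sy ≈ 0.34

A = 224 km² = 2.24 × 10^8 m²
Δh = 0.82 ft = 0.2499 m
ΔV = 19 million m³ = 1.9 × 10^7 m³
Sy = ΔV / (A × Δh) = 1.9 × 10^7 m³ / (2.24 × 10^8 m² × 0.2499 m) = 0.3394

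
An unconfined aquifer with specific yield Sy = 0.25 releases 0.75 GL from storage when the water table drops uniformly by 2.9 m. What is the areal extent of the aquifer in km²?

ΔV = 0.75 GL = 7.5 × 10^5 m³
A = ΔV / (Sy × Δh) = 7.5 × 10^5 / (0.25 × 2.9) = 1.034 × 10^6 m²
A = 1.034 × 10^6 m² = 1.034 km²

A ≈ 1.03 km²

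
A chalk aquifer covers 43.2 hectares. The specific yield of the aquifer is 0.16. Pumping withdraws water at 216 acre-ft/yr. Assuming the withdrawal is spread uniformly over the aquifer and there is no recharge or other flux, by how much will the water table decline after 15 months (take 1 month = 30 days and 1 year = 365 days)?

Δh ≈ 4.75 m

A = 43.2 hectares = 4.32 × 10^5 m²
Q = 216 acre-ft/yr = 730 m³/d
t = 15 months = 450 d
ΔV = Q × t = 730 m³/d × 450 d = 3.285 × 10^5 m³
Δh = ΔV / (Sy × A) = 3.285 × 10^5 / (0.16 × 4.32 × 10^5) = 4.752 m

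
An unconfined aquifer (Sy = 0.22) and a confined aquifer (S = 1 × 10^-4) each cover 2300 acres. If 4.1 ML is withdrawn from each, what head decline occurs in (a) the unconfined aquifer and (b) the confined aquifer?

A = 2300 acres = 9.308 × 10^6 m²
ΔV = 4.1 ML = 4100 m³
Unconfined: Δh_u = ΔV/(Sy·A) = 4100/(0.22 × 9.308 × 10^6) = 0.002002 m
Confined: Δh_c = ΔV/(S·A) = 4100/(1 × 10^-4 × 9.308 × 10^6) = 4.405 m

Δh_u ≈ 0.002 m; Δh_c ≈ 4.4 m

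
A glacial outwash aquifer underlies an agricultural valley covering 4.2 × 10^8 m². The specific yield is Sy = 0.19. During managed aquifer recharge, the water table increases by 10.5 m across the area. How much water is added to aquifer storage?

ΔV ≈ 8.38 × 10^8 m³

ΔV = Sy × A × Δh = 0.19 × 4.2 × 10^8 m² × 10.5 m = 8.379 × 10^8 m³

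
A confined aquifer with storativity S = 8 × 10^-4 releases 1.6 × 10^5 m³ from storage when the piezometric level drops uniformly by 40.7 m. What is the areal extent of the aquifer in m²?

A ≈ 4.91 × 10^6 m²

A = ΔV / (S × Δh) = 1.6 × 10^5 / (8 × 10^-4 × 40.7) = 4.914 × 10^6 m²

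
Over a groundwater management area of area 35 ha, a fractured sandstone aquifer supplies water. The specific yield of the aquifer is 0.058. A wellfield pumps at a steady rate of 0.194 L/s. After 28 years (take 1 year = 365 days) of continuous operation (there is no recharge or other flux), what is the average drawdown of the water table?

Δh ≈ 8.44 m

A = 35 ha = 3.5 × 10^5 m²
Q = 0.194 L/s = 16.76 m³/d
t = 28 years = 10220 d
ΔV = Q × t = 16.76 m³/d × 10220 d = 1.713 × 10^5 m³
Δh = ΔV / (Sy × A) = 1.713 × 10^5 / (0.058 × 3.5 × 10^5) = 8.439 m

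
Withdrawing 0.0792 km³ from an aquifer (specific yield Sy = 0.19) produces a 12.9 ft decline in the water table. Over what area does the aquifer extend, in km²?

Δh = 12.9 ft = 3.932 m
ΔV = 0.0792 km³ = 7.92 × 10^7 m³
A = ΔV / (Sy × Δh) = 7.92 × 10^7 / (0.19 × 3.932) = 1.06 × 10^8 m²
A = 1.06 × 10^8 m² = 106 km²

A ≈ 106 km²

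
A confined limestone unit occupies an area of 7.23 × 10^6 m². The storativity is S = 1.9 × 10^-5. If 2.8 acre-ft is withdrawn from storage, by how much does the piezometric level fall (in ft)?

Δh ≈ 82.5 ft

ΔV = 2.8 acre-ft = 3454 m³
Δh = ΔV / (S × A) = 3454 m³ / (1.9 × 10^-5 × 7.23 × 10^6 m²) = 25.14 m
Δh = 25.14 m = 82.49 ft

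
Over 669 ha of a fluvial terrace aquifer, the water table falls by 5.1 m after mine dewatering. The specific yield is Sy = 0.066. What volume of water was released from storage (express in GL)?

ΔV ≈ 2.25 GL

A = 669 ha = 6.69 × 10^6 m²
ΔV = Sy × A × Δh = 0.066 × 6.69 × 10^6 m² × 5.1 m = 2.252 × 10^6 m³
ΔV = 2.252 × 10^6 m³ = 2.252 GL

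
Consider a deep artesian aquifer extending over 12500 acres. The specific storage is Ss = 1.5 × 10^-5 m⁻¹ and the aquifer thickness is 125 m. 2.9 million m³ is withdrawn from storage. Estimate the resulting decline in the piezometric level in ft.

Δh ≈ 100 ft

S = Ss × b = 1.5 × 10^-5 m⁻¹ × 125 m = 1.875 × 10^-3
A = 12500 acres = 5.059 × 10^7 m²
ΔV = 2.9 million m³ = 2.9 × 10^6 m³
Δh = ΔV / (S × A) = 2.9 × 10^6 m³ / (0.001875 × 5.059 × 10^7 m²) = 30.58 m
Δh = 30.58 m = 100.3 ft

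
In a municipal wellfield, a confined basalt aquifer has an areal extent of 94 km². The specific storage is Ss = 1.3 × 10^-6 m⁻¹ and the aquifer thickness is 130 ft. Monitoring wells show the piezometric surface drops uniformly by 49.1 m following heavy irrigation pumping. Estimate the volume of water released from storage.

b = 130 ft = 39.62 m
S = Ss × b = 1.3 × 10^-6 m⁻¹ × 39.62 m = 5.151 × 10^-5
A = 94 km² = 9.4 × 10^7 m²
ΔV = S × A × Δh = 5.151 × 10^-5 × 9.4 × 10^7 m² × 49.1 m = 2.377 × 10^5 m³

ΔV ≈ 2.38 × 10^5 m³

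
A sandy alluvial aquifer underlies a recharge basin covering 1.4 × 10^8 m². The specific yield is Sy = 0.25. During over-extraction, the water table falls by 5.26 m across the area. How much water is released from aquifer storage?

ΔV ≈ 1.84 × 10^8 m³

ΔV = Sy × A × Δh = 0.25 × 1.4 × 10^8 m² × 5.26 m = 1.841 × 10^8 m³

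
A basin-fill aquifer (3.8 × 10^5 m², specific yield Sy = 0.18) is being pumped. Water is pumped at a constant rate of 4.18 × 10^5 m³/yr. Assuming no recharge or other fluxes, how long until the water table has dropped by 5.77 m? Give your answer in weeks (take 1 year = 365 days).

t ≈ 49.2 weeks

ΔV = Sy × A × Δh = 0.18 × 3.8 × 10^5 × 5.77 = 3.947 × 10^5 m³
Q = 4.18 × 10^5 m³/yr = 1145 m³/d
t = ΔV / Q = 3.947 × 10^5 m³ / 1145 m³/d = 344.6 d
t = 344.6 d ≈ 49.23 weeks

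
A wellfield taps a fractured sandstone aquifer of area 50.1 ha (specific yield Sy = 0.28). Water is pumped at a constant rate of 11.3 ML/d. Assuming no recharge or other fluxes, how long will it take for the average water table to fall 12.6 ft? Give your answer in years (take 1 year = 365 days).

t ≈ 0.131 years

A = 50.1 ha = 5.01 × 10^5 m²
Δh = 12.6 ft = 3.84 m
ΔV = Sy × A × Δh = 0.28 × 5.01 × 10^5 × 3.84 = 5.387 × 10^5 m³
Q = 11.3 ML/d = 11300 m³/d
t = ΔV / Q = 5.387 × 10^5 m³ / 11300 m³/d = 47.68 d
t = 47.68 d ≈ 0.1306 years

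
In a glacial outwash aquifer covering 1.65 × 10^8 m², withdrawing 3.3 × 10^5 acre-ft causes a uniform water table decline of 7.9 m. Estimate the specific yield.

ΔV = 3.3 × 10^5 acre-ft = 4.07 × 10^8 m³
Sy = ΔV / (A × Δh) = 4.07 × 10^8 m³ / (1.65 × 10^8 m² × 7.9 m) = 0.3123

Sy ≈ 0.31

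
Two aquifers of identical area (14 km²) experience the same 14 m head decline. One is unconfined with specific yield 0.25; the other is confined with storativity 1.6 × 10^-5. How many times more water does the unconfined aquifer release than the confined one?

ΔV_u / ΔV_c ≈ 15600

A = 14 km² = 1.4 × 10^7 m²
Unconfined: ΔV_u = Sy × A × Δh = 0.25 × 1.4 × 10^7 × 14 = 4.9 × 10^7 m³
Confined: ΔV_c = S × A × Δh = 1.6 × 10^-5 × 1.4 × 10^7 × 14 = 3136 m³
Ratio = ΔV_u / ΔV_c = Sy / S = 0.25 / 1.6 × 10^-5 = 15620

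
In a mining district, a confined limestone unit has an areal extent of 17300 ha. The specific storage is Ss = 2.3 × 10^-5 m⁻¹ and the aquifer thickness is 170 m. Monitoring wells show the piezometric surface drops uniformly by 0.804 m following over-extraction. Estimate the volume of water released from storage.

S = Ss × b = 2.3 × 10^-5 m⁻¹ × 170 m = 3.91 × 10^-3
A = 17300 ha = 1.73 × 10^8 m²
ΔV = S × A × Δh = 0.00391 × 1.73 × 10^8 m² × 0.804 m = 5.438 × 10^5 m³

ΔV ≈ 5.44 × 10^5 m³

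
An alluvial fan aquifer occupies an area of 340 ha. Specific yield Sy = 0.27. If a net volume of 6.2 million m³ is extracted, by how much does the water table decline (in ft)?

Δh ≈ 22.2 ft

A = 340 ha = 3.4 × 10^6 m²
ΔV = 6.2 million m³ = 6.2 × 10^6 m³
Δh = ΔV / (Sy × A) = 6.2 × 10^6 m³ / (0.27 × 3.4 × 10^6 m²) = 6.754 m
Δh = 6.754 m = 22.16 ft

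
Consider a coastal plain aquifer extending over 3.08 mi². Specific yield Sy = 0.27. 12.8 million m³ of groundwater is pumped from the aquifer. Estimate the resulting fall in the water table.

Δh ≈ 5.94 m

A = 3.08 mi² = 7.977 × 10^6 m²
ΔV = 12.8 million m³ = 1.28 × 10^7 m³
Δh = ΔV / (Sy × A) = 1.28 × 10^7 m³ / (0.27 × 7.977 × 10^6 m²) = 5.943 m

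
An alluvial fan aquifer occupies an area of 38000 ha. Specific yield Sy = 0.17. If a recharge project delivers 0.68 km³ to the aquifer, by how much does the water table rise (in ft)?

A = 38000 ha = 3.8 × 10^8 m²
ΔV = 0.68 km³ = 6.8 × 10^8 m³
Δh = ΔV / (Sy × A) = 6.8 × 10^8 m³ / (0.17 × 3.8 × 10^8 m²) = 10.53 m
Δh = 10.53 m = 34.54 ft

Δh ≈ 34.5 ft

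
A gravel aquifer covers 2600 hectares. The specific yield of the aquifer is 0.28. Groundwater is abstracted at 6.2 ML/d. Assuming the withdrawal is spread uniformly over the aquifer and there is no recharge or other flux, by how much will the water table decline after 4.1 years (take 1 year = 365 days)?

Δh ≈ 1.27 m

A = 2600 hectares = 2.6 × 10^7 m²
Q = 6.2 ML/d = 6200 m³/d
t = 4.1 years = 1496 d
ΔV = Q × t = 6200 m³/d × 1496 d = 9.278 × 10^6 m³
Δh = ΔV / (Sy × A) = 9.278 × 10^6 / (0.28 × 2.6 × 10^7) = 1.274 m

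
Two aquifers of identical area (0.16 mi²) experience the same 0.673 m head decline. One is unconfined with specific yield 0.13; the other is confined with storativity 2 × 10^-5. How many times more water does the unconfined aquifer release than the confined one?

ΔV_u / ΔV_c ≈ 6500

A = 0.16 mi² = 4.144 × 10^5 m²
Unconfined: ΔV_u = Sy × A × Δh = 0.13 × 4.144 × 10^5 × 0.673 = 36260 m³
Confined: ΔV_c = S × A × Δh = 2 × 10^-5 × 4.144 × 10^5 × 0.673 = 5.578 m³
Ratio = ΔV_u / ΔV_c = Sy / S = 0.13 / 2 × 10^-5 = 6500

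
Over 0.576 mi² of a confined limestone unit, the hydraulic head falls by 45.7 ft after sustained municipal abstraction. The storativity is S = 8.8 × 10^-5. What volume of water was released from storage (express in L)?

A = 0.576 mi² = 1.492 × 10^6 m²
Δh = 45.7 ft = 13.93 m
ΔV = S × A × Δh = 8.8 × 10^-5 × 1.492 × 10^6 m² × 13.93 m = 1829 m³
ΔV = 1829 m³ = 1.829 × 10^6 L

ΔV ≈ 1.83 × 10^6 L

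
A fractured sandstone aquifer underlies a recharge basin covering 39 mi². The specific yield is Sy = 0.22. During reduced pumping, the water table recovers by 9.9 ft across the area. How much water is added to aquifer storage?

A = 39 mi² = 1.01 × 10^8 m²
Δh = 9.9 ft = 3.018 m
ΔV = Sy × A × Δh = 0.22 × 1.01 × 10^8 m² × 3.018 m = 6.706 × 10^7 m³

ΔV ≈ 6.71 × 10^7 m³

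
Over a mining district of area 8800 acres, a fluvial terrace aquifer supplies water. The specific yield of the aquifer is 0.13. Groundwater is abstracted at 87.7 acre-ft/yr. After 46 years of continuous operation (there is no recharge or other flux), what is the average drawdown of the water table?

A = 8800 acres = 3.561 × 10^7 m²
Q = 87.7 acre-ft/yr = 296.4 m³/d
t = 46 years = 16790 d
ΔV = Q × t = 296.4 m³/d × 16790 d = 4.976 × 10^6 m³
Δh = ΔV / (Sy × A) = 4.976 × 10^6 / (0.13 × 3.561 × 10^7) = 1.075 m

Δh ≈ 1.07 m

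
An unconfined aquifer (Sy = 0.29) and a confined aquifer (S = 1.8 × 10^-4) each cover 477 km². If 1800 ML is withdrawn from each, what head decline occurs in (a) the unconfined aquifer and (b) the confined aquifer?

A = 477 km² = 4.77 × 10^8 m²
ΔV = 1800 ML = 1.8 × 10^6 m³
Unconfined: Δh_u = ΔV/(Sy·A) = 1.8 × 10^6/(0.29 × 4.77 × 10^8) = 0.01301 m
Confined: Δh_c = ΔV/(S·A) = 1.8 × 10^6/(1.8 × 10^-4 × 4.77 × 10^8) = 20.96 m

Δh_u ≈ 0.013 m; Δh_c ≈ 21 m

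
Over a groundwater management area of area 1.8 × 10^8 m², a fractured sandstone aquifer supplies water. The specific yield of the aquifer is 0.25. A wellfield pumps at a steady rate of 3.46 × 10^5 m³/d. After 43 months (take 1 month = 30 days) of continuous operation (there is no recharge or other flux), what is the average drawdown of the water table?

t = 43 months = 1290 d
ΔV = Q × t = 3.46 × 10^5 m³/d × 1290 d = 4.463 × 10^8 m³
Δh = ΔV / (Sy × A) = 4.463 × 10^8 / (0.25 × 1.8 × 10^8) = 9.919 m

Δh ≈ 9.92 m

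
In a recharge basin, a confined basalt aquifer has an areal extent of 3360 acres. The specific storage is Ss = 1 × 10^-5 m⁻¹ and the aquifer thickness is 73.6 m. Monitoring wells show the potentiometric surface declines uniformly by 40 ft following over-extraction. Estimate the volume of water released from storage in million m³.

S = Ss × b = 1 × 10^-5 m⁻¹ × 73.6 m = 7.36 × 10^-4
A = 3360 acres = 1.36 × 10^7 m²
Δh = 40 ft = 12.19 m
ΔV = S × A × Δh = 7.36 × 10^-4 × 1.36 × 10^7 m² × 12.19 m = 1.22 × 10^5 m³
ΔV = 1.22 × 10^5 m³ = 0.122 million m³

ΔV ≈ 0.122 million m³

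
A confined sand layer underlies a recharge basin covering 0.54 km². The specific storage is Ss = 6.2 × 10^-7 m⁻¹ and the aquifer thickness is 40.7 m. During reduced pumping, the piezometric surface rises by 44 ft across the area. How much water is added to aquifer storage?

ΔV ≈ 183 m³

S = Ss × b = 6.2 × 10^-7 m⁻¹ × 40.7 m = 2.523 × 10^-5
A = 0.54 km² = 5.4 × 10^5 m²
Δh = 44 ft = 13.41 m
ΔV = S × A × Δh = 2.523 × 10^-5 × 5.4 × 10^5 m² × 13.41 m = 182.7 m³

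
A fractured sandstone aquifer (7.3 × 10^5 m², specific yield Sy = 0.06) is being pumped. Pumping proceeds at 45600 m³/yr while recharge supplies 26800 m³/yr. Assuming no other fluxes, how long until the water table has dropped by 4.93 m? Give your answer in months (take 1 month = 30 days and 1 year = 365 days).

ΔV = Sy × A × Δh = 0.06 × 7.3 × 10^5 × 4.93 = 2.159 × 10^5 m³
Net withdrawal = 45600 − 26800 = 18800 m³/yr = 51.51 m³/d
t = ΔV / Q = 2.159 × 10^5 m³ / 51.51 m³/d = 4192 d
t = 4192 d ≈ 139.7 months

t ≈ 140 months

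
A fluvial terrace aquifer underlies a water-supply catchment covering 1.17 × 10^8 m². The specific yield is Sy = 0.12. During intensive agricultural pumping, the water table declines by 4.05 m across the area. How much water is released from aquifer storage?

ΔV = Sy × A × Δh = 0.12 × 1.17 × 10^8 m² × 4.05 m = 5.686 × 10^7 m³

ΔV ≈ 5.69 × 10^7 m³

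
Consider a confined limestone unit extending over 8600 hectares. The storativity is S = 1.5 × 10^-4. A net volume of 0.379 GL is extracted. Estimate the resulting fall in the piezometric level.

Δh ≈ 29.4 m

A = 8600 hectares = 8.6 × 10^7 m²
ΔV = 0.379 GL = 3.79 × 10^5 m³
Δh = ΔV / (S × A) = 3.79 × 10^5 m³ / (1.5 × 10^-4 × 8.6 × 10^7 m²) = 29.38 m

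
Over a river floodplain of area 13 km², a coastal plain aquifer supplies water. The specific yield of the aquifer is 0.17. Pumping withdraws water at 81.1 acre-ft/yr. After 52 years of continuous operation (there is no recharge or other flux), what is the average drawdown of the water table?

Δh ≈ 2.35 m

A = 13 km² = 1.3 × 10^7 m²
Q = 81.1 acre-ft/yr = 274.1 m³/d
t = 52 years = 18980 d
ΔV = Q × t = 274.1 m³/d × 18980 d = 5.202 × 10^6 m³
Δh = ΔV / (Sy × A) = 5.202 × 10^6 / (0.17 × 1.3 × 10^7) = 2.354 m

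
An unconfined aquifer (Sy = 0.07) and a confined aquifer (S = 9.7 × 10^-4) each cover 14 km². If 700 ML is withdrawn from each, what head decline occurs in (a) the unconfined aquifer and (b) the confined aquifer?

Δh_u ≈ 0.714 m; Δh_c ≈ 51.5 m

A = 14 km² = 1.4 × 10^7 m²
ΔV = 700 ML = 7 × 10^5 m³
Unconfined: Δh_u = ΔV/(Sy·A) = 7 × 10^5/(0.07 × 1.4 × 10^7) = 0.7143 m
Confined: Δh_c = ΔV/(S·A) = 7 × 10^5/(9.7 × 10^-4 × 1.4 × 10^7) = 51.55 m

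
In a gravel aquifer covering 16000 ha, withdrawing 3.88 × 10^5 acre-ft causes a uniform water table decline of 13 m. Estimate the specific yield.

Sy ≈ 0.23

A = 16000 ha = 1.6 × 10^8 m²
ΔV = 3.88 × 10^5 acre-ft = 4.786 × 10^8 m³
Sy = ΔV / (A × Δh) = 4.786 × 10^8 m³ / (1.6 × 10^8 m² × 13 m) = 0.2301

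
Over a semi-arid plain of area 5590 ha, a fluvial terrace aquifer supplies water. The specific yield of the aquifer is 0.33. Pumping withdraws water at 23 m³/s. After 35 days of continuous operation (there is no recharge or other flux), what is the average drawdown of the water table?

Δh ≈ 3.77 m

A = 5590 ha = 5.59 × 10^7 m²
Q = 23 m³/s = 1.987 × 10^6 m³/d
ΔV = Q × t = 1.987 × 10^6 m³/d × 35 d = 6.955 × 10^7 m³
Δh = ΔV / (Sy × A) = 6.955 × 10^7 / (0.33 × 5.59 × 10^7) = 3.77 m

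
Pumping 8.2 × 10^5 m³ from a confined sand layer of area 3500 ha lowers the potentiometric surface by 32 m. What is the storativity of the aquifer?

A = 3500 ha = 3.5 × 10^7 m²
S = ΔV / (A × Δh) = 8.2 × 10^5 m³ / (3.5 × 10^7 m² × 32 m) = 7.321 × 10^-4

S ≈ 7.3 × 10^-4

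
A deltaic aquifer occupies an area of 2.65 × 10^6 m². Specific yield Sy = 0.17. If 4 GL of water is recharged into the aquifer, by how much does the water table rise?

Δh ≈ 8.88 m

ΔV = 4 GL = 4 × 10^6 m³
Δh = ΔV / (Sy × A) = 4 × 10^6 m³ / (0.17 × 2.65 × 10^6 m²) = 8.879 m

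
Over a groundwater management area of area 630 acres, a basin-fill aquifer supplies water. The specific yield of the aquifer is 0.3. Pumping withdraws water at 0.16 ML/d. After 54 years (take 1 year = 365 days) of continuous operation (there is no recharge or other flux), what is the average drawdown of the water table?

A = 630 acres = 2.55 × 10^6 m²
Q = 0.16 ML/d = 160 m³/d
t = 54 years = 19710 d
ΔV = Q × t = 160 m³/d × 19710 d = 3.154 × 10^6 m³
Δh = ΔV / (Sy × A) = 3.154 × 10^6 / (0.3 × 2.55 × 10^6) = 4.123 m

Δh ≈ 4.12 m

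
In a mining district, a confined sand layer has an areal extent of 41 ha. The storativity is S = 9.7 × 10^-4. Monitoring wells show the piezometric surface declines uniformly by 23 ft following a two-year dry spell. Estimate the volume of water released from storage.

ΔV ≈ 2790 m³

A = 41 ha = 4.1 × 10^5 m²
Δh = 23 ft = 7.01 m
ΔV = S × A × Δh = 9.7 × 10^-4 × 4.1 × 10^5 m² × 7.01 m = 2788 m³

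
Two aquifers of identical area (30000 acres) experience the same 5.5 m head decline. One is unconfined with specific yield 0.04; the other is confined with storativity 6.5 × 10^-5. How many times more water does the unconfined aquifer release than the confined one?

A = 30000 acres = 1.214 × 10^8 m²
Unconfined: ΔV_u = Sy × A × Δh = 0.04 × 1.214 × 10^8 × 5.5 = 2.671 × 10^7 m³
Confined: ΔV_c = S × A × Δh = 6.5 × 10^-5 × 1.214 × 10^8 × 5.5 = 43400 m³
Ratio = ΔV_u / ΔV_c = Sy / S = 0.04 / 6.5 × 10^-5 = 615.4

ΔV_u / ΔV_c ≈ 615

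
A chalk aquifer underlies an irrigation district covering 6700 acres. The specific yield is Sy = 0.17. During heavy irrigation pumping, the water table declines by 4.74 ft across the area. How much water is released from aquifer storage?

ΔV ≈ 6.66 × 10^6 m³

A = 6700 acres = 2.711 × 10^7 m²
Δh = 4.74 ft = 1.445 m
ΔV = Sy × A × Δh = 0.17 × 2.711 × 10^7 m² × 1.445 m = 6.659 × 10^6 m³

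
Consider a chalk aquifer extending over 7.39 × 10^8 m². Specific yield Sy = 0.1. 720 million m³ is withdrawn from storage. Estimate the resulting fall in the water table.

ΔV = 720 million m³ = 7.2 × 10^8 m³
Δh = ΔV / (Sy × A) = 7.2 × 10^8 m³ / (0.1 × 7.39 × 10^8 m²) = 9.743 m

Δh ≈ 9.74 m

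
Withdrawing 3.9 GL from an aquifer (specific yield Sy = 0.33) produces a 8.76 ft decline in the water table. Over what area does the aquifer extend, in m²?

Δh = 8.76 ft = 2.67 m
ΔV = 3.9 GL = 3.9 × 10^6 m³
A = ΔV / (Sy × Δh) = 3.9 × 10^6 / (0.33 × 2.67) = 4.426 × 10^6 m²

A ≈ 4.43 × 10^6 m²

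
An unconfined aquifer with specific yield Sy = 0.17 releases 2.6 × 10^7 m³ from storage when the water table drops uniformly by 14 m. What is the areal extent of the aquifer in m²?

A ≈ 1.09 × 10^7 m²

A = ΔV / (Sy × Δh) = 2.6 × 10^7 / (0.17 × 14) = 1.092 × 10^7 m²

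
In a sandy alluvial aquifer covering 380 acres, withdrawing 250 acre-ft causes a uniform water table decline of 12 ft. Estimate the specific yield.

Sy ≈ 0.055

A = 380 acres = 1.538 × 10^6 m²
Δh = 12 ft = 3.658 m
ΔV = 250 acre-ft = 3.084 × 10^5 m³
Sy = ΔV / (A × Δh) = 3.084 × 10^5 m³ / (1.538 × 10^6 m² × 3.658 m) = 0.05482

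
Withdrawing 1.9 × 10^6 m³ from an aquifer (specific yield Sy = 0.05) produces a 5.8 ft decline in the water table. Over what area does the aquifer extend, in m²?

Δh = 5.8 ft = 1.768 m
A = ΔV / (Sy × Δh) = 1.9 × 10^6 / (0.05 × 1.768) = 2.15 × 10^7 m²

A ≈ 2.15 × 10^7 m²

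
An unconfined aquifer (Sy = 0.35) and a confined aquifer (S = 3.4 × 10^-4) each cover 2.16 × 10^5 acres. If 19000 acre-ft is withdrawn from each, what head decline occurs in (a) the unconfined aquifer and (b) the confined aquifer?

A = 2.16 × 10^5 acres = 8.741 × 10^8 m²
ΔV = 19000 acre-ft = 2.344 × 10^7 m³
Unconfined: Δh_u = ΔV/(Sy·A) = 2.344 × 10^7/(0.35 × 8.741 × 10^8) = 0.0766 m
Confined: Δh_c = ΔV/(S·A) = 2.344 × 10^7/(3.4 × 10^-4 × 8.741 × 10^8) = 78.86 m

Δh_u ≈ 0.0766 m; Δh_c ≈ 78.9 m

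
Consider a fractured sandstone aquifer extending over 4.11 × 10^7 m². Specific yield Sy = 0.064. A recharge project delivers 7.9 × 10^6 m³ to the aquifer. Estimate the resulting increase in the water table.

Δh = ΔV / (Sy × A) = 7.9 × 10^6 m³ / (0.064 × 4.11 × 10^7 m²) = 3.003 m

Δh ≈ 3 m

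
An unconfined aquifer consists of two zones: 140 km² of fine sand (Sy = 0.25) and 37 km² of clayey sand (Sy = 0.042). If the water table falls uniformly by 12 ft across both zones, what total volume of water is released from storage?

A₁ = 140 km² = 1.4 × 10^8 m²; A₂ = 37 km² = 3.7 × 10^7 m²
Δh = 12 ft = 3.658 m
ΔV₁ = 0.25 × 1.4 × 10^8 × 3.658 = 1.28 × 10^8 m³
ΔV₂ = 0.042 × 3.7 × 10^7 × 3.658 = 5.684 × 10^6 m³
ΔV = ΔV₁ + ΔV₂ = 1.337 × 10^8 m³

ΔV ≈ 1.34 × 10^8 m³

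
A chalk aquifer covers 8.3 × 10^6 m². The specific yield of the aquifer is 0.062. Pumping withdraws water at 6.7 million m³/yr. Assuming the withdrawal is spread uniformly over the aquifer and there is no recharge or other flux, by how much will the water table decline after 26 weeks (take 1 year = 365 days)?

Δh ≈ 6.49 m

Q = 6.7 million m³/yr = 18360 m³/d
t = 26 weeks = 182 d
ΔV = Q × t = 18360 m³/d × 182 d = 3.341 × 10^6 m³
Δh = ΔV / (Sy × A) = 3.341 × 10^6 / (0.062 × 8.3 × 10^6) = 6.492 m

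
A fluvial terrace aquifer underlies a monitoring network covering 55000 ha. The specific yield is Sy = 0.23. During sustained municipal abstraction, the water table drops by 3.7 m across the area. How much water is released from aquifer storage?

ΔV ≈ 4.68 × 10^8 m³

A = 55000 ha = 5.5 × 10^8 m²
ΔV = Sy × A × Δh = 0.23 × 5.5 × 10^8 m² × 3.7 m = 4.681 × 10^8 m³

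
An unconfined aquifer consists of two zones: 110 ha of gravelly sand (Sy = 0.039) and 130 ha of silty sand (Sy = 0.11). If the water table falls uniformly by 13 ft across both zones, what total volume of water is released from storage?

ΔV ≈ 7.37 × 10^5 m³

A₁ = 110 ha = 1.1 × 10^6 m²; A₂ = 130 ha = 1.3 × 10^6 m²
Δh = 13 ft = 3.962 m
ΔV₁ = 0.039 × 1.1 × 10^6 × 3.962 = 1.7 × 10^5 m³
ΔV₂ = 0.11 × 1.3 × 10^6 × 3.962 = 5.666 × 10^5 m³
ΔV = ΔV₁ + ΔV₂ = 7.366 × 10^5 m³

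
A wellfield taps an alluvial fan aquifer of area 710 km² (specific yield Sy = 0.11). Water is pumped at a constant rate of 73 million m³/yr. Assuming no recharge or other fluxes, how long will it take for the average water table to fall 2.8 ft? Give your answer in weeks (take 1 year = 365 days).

A = 710 km² = 7.1 × 10^8 m²
Δh = 2.8 ft = 0.8534 m
ΔV = Sy × A × Δh = 0.11 × 7.1 × 10^8 × 0.8534 = 6.665 × 10^7 m³
Q = 73 million m³/yr = 2 × 10^5 m³/d
t = ΔV / Q = 6.665 × 10^7 m³ / 2 × 10^5 m³/d = 333.3 d
t = 333.3 d ≈ 47.61 weeks

t ≈ 47.6 weeks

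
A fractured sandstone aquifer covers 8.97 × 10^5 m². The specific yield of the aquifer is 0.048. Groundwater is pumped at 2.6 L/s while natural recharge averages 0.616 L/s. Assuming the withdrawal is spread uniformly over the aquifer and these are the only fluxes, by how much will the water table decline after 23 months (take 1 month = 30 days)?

Net abstraction = 2.6 − 0.616 = 1.984 L/s
Q_net = 1.984 L/s = 171.4 m³/d
t = 23 months = 690 d
ΔV = Q × t = 171.4 m³/d × 690 d = 1.183 × 10^5 m³
Δh = ΔV / (Sy × A) = 1.183 × 10^5 / (0.048 × 8.97 × 10^5) = 2.747 m

Δh ≈ 2.75 m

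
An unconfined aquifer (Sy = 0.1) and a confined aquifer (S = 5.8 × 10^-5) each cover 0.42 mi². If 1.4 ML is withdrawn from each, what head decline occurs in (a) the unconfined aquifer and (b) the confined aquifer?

Δh_u ≈ 0.0129 m; Δh_c ≈ 22.2 m

A = 0.42 mi² = 1.088 × 10^6 m²
ΔV = 1.4 ML = 1400 m³
Unconfined: Δh_u = ΔV/(Sy·A) = 1400/(0.1 × 1.088 × 10^6) = 0.01287 m
Confined: Δh_c = ΔV/(S·A) = 1400/(5.8 × 10^-5 × 1.088 × 10^6) = 22.19 m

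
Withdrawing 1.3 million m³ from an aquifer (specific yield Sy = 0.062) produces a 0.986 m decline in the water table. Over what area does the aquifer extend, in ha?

A ≈ 2130 ha

ΔV = 1.3 million m³ = 1.3 × 10^6 m³
A = ΔV / (Sy × Δh) = 1.3 × 10^6 / (0.062 × 0.986) = 2.127 × 10^7 m²
A = 2.127 × 10^7 m² = 2127 ha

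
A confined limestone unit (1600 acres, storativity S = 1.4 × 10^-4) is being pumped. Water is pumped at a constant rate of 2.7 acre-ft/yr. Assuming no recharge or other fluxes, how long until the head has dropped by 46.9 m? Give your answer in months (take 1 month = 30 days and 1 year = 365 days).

A = 1600 acres = 6.475 × 10^6 m²
ΔV = S × A × Δh = 1.4 × 10^-4 × 6.475 × 10^6 × 46.9 = 42510 m³
Q = 2.7 acre-ft/yr = 9.124 m³/d
t = ΔV / Q = 42510 m³ / 9.124 m³/d = 4659 d
t = 4659 d ≈ 155.3 months

t ≈ 155 months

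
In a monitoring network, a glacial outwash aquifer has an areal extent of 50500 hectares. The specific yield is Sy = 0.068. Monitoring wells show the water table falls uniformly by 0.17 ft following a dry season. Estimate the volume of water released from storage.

A = 50500 hectares = 5.05 × 10^8 m²
Δh = 0.17 ft = 0.05182 m
ΔV = Sy × A × Δh = 0.068 × 5.05 × 10^8 m² × 0.05182 m = 1.779 × 10^6 m³

ΔV ≈ 1.78 × 10^6 m³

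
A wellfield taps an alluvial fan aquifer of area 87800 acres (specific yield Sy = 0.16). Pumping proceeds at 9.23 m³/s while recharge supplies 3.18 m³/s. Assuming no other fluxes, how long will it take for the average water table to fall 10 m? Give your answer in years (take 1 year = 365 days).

t ≈ 2.98 years

A = 87800 acres = 3.553 × 10^8 m²
ΔV = Sy × A × Δh = 0.16 × 3.553 × 10^8 × 10 = 5.685 × 10^8 m³
Net withdrawal = 9.23 − 3.18 = 6.05 m³/s = 5.227 × 10^5 m³/d
t = ΔV / Q = 5.685 × 10^8 m³ / 5.227 × 10^5 m³/d = 1088 d
t = 1088 d ≈ 2.98 years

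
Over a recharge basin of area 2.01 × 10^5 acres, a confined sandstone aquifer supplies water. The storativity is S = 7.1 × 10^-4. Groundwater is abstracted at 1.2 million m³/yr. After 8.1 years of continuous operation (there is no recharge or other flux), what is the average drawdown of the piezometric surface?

A = 2.01 × 10^5 acres = 8.134 × 10^8 m²
Q = 1.2 million m³/yr = 3288 m³/d
t = 8.1 years = 2956 d
ΔV = Q × t = 3288 m³/d × 2956 d = 9.72 × 10^6 m³
Δh = ΔV / (S × A) = 9.72 × 10^6 / (7.1 × 10^-4 × 8.134 × 10^8) = 16.83 m

Δh ≈ 16.8 m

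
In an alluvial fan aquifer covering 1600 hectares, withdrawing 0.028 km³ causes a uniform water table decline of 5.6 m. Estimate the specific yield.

A = 1600 hectares = 1.6 × 10^7 m²
ΔV = 0.028 km³ = 2.8 × 10^7 m³
Sy = ΔV / (A × Δh) = 2.8 × 10^7 m³ / (1.6 × 10^7 m² × 5.6 m) = 0.3125

Sy ≈ 0.31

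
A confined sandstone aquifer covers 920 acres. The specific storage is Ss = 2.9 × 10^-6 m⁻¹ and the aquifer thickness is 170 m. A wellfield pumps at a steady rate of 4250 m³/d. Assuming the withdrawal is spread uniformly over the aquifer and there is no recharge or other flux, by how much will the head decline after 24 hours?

S = Ss × b = 2.9 × 10^-6 m⁻¹ × 170 m = 4.93 × 10^-4
A = 920 acres = 3.723 × 10^6 m²
t = 24 hours = 1 d
ΔV = Q × t = 4250 m³/d × 1 d = 4250 m³
Δh = ΔV / (S × A) = 4250 / (4.93 × 10^-4 × 3.723 × 10^6) = 2.315 m

Δh ≈ 2.32 m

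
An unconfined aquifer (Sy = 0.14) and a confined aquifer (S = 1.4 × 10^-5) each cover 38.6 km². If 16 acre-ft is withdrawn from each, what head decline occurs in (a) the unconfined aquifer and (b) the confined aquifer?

A = 38.6 km² = 3.86 × 10^7 m²
ΔV = 16 acre-ft = 19740 m³
Unconfined: Δh_u = ΔV/(Sy·A) = 19740/(0.14 × 3.86 × 10^7) = 0.003652 m
Confined: Δh_c = ΔV/(S·A) = 19740/(1.4 × 10^-5 × 3.86 × 10^7) = 36.52 m

Δh_u ≈ 0.00365 m; Δh_c ≈ 36.5 m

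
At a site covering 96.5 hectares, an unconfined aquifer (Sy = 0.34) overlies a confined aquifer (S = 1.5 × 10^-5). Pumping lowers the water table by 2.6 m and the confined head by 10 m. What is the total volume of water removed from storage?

ΔV ≈ 8.53 × 10^5 m³

A = 96.5 hectares = 9.65 × 10^5 m²
Unconfined: ΔV_u = Sy × A × Δh_u = 0.34 × 9.65 × 10^5 × 2.6 = 8.531 × 10^5 m³
Confined: ΔV_c = S × A × Δh_c = 1.5 × 10^-5 × 9.65 × 10^5 × 10 = 144.8 m³
Total ΔV = 8.531 × 10^5 + 144.8 = 8.532 × 10^5 m³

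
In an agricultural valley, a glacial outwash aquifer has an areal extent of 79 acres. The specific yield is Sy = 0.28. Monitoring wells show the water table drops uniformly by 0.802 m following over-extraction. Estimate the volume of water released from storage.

A = 79 acres = 3.197 × 10^5 m²
ΔV = Sy × A × Δh = 0.28 × 3.197 × 10^5 m² × 0.802 m = 71790 m³

ΔV ≈ 71800 m³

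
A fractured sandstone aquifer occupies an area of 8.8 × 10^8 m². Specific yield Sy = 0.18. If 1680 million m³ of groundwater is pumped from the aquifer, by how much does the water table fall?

ΔV = 1680 million m³ = 1.68 × 10^9 m³
Δh = ΔV / (Sy × A) = 1.68 × 10^9 m³ / (0.18 × 8.8 × 10^8 m²) = 10.61 m

Δh ≈ 10.6 m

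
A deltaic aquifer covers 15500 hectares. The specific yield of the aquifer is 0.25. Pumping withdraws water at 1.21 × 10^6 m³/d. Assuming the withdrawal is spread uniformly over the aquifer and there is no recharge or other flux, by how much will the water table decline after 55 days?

Δh ≈ 1.72 m

A = 15500 hectares = 1.55 × 10^8 m²
ΔV = Q × t = 1.21 × 10^6 m³/d × 55 d = 6.655 × 10^7 m³
Δh = ΔV / (Sy × A) = 6.655 × 10^7 / (0.25 × 1.55 × 10^8) = 1.717 m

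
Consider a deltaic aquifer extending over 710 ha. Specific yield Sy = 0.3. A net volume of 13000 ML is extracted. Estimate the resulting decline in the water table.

Δh ≈ 6.1 m

A = 710 ha = 7.1 × 10^6 m²
ΔV = 13000 ML = 1.3 × 10^7 m³
Δh = ΔV / (Sy × A) = 1.3 × 10^7 m³ / (0.3 × 7.1 × 10^6 m²) = 6.103 m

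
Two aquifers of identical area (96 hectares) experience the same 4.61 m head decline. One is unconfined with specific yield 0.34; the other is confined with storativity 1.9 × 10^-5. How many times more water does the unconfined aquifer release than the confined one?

ΔV_u / ΔV_c ≈ 17900

A = 96 hectares = 9.6 × 10^5 m²
Unconfined: ΔV_u = Sy × A × Δh = 0.34 × 9.6 × 10^5 × 4.61 = 1.505 × 10^6 m³
Confined: ΔV_c = S × A × Δh = 1.9 × 10^-5 × 9.6 × 10^5 × 4.61 = 84.09 m³
Ratio = ΔV_u / ΔV_c = Sy / S = 0.34 / 1.9 × 10^-5 = 17890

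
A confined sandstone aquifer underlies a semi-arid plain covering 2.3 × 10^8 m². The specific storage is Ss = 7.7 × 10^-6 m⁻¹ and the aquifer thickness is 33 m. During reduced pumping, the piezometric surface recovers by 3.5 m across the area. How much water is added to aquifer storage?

ΔV ≈ 2.05 × 10^5 m³

S = Ss × b = 7.7 × 10^-6 m⁻¹ × 33 m = 2.541 × 10^-4
ΔV = S × A × Δh = 2.541 × 10^-4 × 2.3 × 10^8 m² × 3.5 m = 2.046 × 10^5 m³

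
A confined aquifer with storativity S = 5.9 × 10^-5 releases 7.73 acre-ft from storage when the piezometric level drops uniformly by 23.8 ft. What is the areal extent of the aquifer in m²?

Δh = 23.8 ft = 7.254 m
ΔV = 7.73 acre-ft = 9535 m³
A = ΔV / (S × Δh) = 9535 / (5.9 × 10^-5 × 7.254) = 2.228 × 10^7 m²

A ≈ 2.23 × 10^7 m²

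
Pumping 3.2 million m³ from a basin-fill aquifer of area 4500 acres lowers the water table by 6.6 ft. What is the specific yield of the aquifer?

Sy ≈ 0.087

A = 4500 acres = 1.821 × 10^7 m²
Δh = 6.6 ft = 2.012 m
ΔV = 3.2 million m³ = 3.2 × 10^6 m³
Sy = ΔV / (A × Δh) = 3.2 × 10^6 m³ / (1.821 × 10^7 m² × 2.012 m) = 0.08735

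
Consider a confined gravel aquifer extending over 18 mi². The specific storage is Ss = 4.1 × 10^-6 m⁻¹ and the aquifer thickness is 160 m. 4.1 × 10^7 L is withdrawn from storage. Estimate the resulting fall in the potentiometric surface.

S = Ss × b = 4.1 × 10^-6 m⁻¹ × 160 m = 6.56 × 10^-4
A = 18 mi² = 4.662 × 10^7 m²
ΔV = 4.1 × 10^7 L = 41000 m³
Δh = ΔV / (S × A) = 41000 m³ / (6.56 × 10^-4 × 4.662 × 10^7 m²) = 1.341 m

Δh ≈ 1.34 m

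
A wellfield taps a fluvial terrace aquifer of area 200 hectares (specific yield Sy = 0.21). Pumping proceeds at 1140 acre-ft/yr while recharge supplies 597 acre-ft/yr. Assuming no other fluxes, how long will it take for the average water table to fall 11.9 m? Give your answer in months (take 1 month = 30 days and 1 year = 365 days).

t ≈ 90.8 months

A = 200 hectares = 2 × 10^6 m²
ΔV = Sy × A × Δh = 0.21 × 2 × 10^6 × 11.9 = 4.998 × 10^6 m³
Net withdrawal = 1140 − 597 = 543 acre-ft/yr = 1835 m³/d
t = ΔV / Q = 4.998 × 10^6 m³ / 1835 m³/d = 2724 d
t = 2724 d ≈ 90.79 months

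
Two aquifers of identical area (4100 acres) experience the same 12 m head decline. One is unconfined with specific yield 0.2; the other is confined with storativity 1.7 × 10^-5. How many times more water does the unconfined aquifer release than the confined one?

ΔV_u / ΔV_c ≈ 11800

A = 4100 acres = 1.659 × 10^7 m²
Unconfined: ΔV_u = Sy × A × Δh = 0.2 × 1.659 × 10^7 × 12 = 3.982 × 10^7 m³
Confined: ΔV_c = S × A × Δh = 1.7 × 10^-5 × 1.659 × 10^7 × 12 = 3385 m³
Ratio = ΔV_u / ΔV_c = Sy / S = 0.2 / 1.7 × 10^-5 = 11760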